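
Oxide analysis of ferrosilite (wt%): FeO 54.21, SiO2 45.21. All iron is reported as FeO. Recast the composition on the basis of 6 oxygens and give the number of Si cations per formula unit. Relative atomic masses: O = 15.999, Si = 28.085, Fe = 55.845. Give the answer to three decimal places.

FeO (M=71.844): mol = 0.75455; Fe = 0.75455, O = 0.75455.
SiO2 (M=60.083): mol = 0.75246; Si = 0.75246, O = 1.50492.
ΣO = 2.25947; factor = 6/ΣO = 2.65549.
Si apfu = 0.75246 × 2.65549 = 1.998.

1.998 Si apfu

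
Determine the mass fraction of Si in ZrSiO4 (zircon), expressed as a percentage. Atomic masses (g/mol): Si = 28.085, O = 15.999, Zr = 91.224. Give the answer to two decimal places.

M(ZrSiO4) = 183.305 g/mol.
Si contributes 1 × 28.085 = 28.085 g per mole.
28.085/183.305 = 0.1532 → 15.32%.

15.32 wt%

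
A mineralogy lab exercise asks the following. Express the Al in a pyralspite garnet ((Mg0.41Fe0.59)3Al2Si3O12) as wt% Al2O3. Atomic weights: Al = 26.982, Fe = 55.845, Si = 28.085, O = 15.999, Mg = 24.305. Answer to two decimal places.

Molar mass of (Mg0.41Fe0.59)3Al2Si3O12 = 1.23×24.305 + 1.77×55.845 + 2×26.982 + 3×28.085 + 12×15.999 = 458.948 g/mol.
Each formula unit contains 2 Al, equivalent to 2/2 = 1.0000 mol Al2O3.
M(Al2O3) = 2×26.982 + 3×15.999 = 101.961 g/mol.
Mass of Al2O3 per formula unit = 1.0000 × 101.961 = 101.961 g.
Al2O3 wt% = 101.961 / 458.948 × 100 = 22.22%.

22.22 wt%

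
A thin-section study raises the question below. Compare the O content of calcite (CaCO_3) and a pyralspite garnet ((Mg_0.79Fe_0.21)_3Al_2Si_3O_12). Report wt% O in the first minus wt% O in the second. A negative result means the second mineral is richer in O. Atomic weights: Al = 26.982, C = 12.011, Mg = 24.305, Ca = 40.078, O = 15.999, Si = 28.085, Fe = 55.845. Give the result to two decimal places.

2.57 percentage points

First mineral: 47.997 g O in 100.086 g formula = 47.96 wt% O.
Second mineral: 191.988 g O in 422.992 g formula = 45.39 wt% O.
47.96% − 45.39% gives a difference of 2.57 percentage points.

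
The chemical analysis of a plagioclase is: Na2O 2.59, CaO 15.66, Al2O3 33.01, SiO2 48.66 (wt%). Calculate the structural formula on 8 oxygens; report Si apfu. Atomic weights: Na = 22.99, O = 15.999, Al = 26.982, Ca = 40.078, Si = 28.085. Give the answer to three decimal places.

2.225 Si apfu

Na2O (M=61.979): mol = 0.04179; Na = 0.08358, O = 0.04179.
CaO (M=56.077): mol = 0.27926; Ca = 0.27926, O = 0.27926.
Al2O3 (M=101.961): mol = 0.32375; Al = 0.64750, O = 0.97125.
SiO2 (M=60.083): mol = 0.80988; Si = 0.80988, O = 1.61976.
ΣO = 2.91206; factor = 8/ΣO = 2.74720.
Si apfu = 0.80988 × 2.74720 = 2.225.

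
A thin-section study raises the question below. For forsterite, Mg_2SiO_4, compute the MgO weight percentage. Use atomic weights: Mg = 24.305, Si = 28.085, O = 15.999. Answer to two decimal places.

57.29 wt%

Formula mass = 140.691 g/mol.
2 Mg → 2.0000 mol MgO per formula unit; M(MgO) = 40.304, so MgO mass = 80.608 g.
80.608/140.691 × 100 = 57.29 wt%.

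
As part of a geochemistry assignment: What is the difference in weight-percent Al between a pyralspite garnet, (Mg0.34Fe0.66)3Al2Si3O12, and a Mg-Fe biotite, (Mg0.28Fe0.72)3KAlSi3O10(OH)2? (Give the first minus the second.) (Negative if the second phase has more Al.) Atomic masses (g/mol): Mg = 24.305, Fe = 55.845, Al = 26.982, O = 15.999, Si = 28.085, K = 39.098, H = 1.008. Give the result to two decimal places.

Al in (Mg0.34Fe0.66)3Al2Si3O12: molar mass 465.571 g/mol; 2×26.982 = 53.964 g → 11.59 wt%.
Al in (Mg0.28Fe0.72)3KAlSi3O10(OH)2: molar mass 485.380 g/mol; 1×26.982 = 26.982 g → 5.56 wt%.
Difference = 11.59 − 5.56 = 6.03 percentage points.

6.03 percentage points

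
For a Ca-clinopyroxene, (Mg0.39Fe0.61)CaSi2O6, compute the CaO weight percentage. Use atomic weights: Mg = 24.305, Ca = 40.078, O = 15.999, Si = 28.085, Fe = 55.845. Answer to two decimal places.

23.78 wt%

M((Mg0.39Fe0.61)CaSi2O6) = 235.786 g/mol; M(CaO) = 56.077 g/mol.
Moles CaO per formula unit = 1 Ca ÷ 1 = 1.0000.
CaO fraction = (1.0000 × 56.077) / 235.786 = 56.077/235.786 = 0.2378.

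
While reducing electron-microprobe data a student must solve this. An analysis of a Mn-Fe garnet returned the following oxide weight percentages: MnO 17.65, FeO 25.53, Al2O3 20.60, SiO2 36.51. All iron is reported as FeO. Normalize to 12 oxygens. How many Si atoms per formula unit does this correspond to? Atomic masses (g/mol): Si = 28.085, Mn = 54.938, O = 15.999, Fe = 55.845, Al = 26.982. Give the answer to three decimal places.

MnO: 17.65/70.937 = 0.24881 mol → 0.24881 mol Mn, 0.24881 mol O.
FeO: 25.53/71.844 = 0.35535 mol → 0.35535 mol Fe, 0.35535 mol O.
Al2O3: 20.60/101.961 = 0.20204 mol → 0.40408 mol Al, 0.60612 mol O.
SiO2: 36.51/60.083 = 0.60766 mol → 0.60766 mol Si, 1.21532 mol O.
Total oxygen = 2.42560 mol. Normalization factor = 12/2.42560 = 4.94723.
Si per 12 O = 0.60766 × 4.94723 = 3.006.

3.006 Si apfu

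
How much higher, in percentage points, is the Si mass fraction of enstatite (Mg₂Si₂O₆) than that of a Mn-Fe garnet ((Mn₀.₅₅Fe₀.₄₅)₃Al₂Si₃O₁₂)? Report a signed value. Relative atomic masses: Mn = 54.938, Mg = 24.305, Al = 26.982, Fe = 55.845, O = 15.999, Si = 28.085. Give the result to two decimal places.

11.00 percentage points

First mineral: 56.170 g Si in 200.774 g formula = 27.98 wt% Si.
Second mineral: 84.255 g Si in 496.245 g formula = 16.98 wt% Si.
27.98% − 16.98% gives a difference of 11.00 percentage points.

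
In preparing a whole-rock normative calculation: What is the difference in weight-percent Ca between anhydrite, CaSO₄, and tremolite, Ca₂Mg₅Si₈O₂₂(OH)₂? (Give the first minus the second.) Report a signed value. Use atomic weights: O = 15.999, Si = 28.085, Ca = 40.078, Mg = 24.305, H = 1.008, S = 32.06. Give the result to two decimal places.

19.57 percentage points

First mineral: 40.078 g Ca in 136.134 g formula = 29.44 wt% Ca.
Second mineral: 80.156 g Ca in 812.353 g formula = 9.87 wt% Ca.
29.44% − 9.87% gives a difference of 19.57 percentage points.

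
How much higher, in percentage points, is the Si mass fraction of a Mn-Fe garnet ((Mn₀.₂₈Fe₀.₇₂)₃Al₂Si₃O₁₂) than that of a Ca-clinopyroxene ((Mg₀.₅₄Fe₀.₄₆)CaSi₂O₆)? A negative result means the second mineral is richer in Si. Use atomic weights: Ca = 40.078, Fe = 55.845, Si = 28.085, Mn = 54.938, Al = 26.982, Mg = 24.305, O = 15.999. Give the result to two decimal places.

M((Mn₀.₂₈Fe₀.₇₂)₃Al₂Si₃O₁₂) = 496.980 g/mol, so wt% Si = 84.255/496.980 × 100 = 16.95%.
M((Mg₀.₅₄Fe₀.₄₆)CaSi₂O₆) = 231.055 g/mol, so wt% Si = 56.170/231.055 × 100 = 24.31%.
16.95 − 24.31 = -7.36 pp.

-7.36 percentage points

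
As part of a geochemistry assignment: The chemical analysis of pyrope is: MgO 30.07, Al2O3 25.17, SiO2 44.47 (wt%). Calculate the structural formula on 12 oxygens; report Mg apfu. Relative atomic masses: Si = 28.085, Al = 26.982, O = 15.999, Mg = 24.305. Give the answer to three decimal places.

3.018 Mg apfu

30.07 wt% MgO ÷ 40.304 g/mol = 0.74608 mol, giving 0.74608 Mg and 0.74608 O.
25.17 wt% Al2O3 ÷ 101.961 g/mol = 0.24686 mol, giving 0.49372 Al and 0.74058 O.
44.47 wt% SiO2 ÷ 60.083 g/mol = 0.74014 mol, giving 0.74014 Si and 1.48028 O.
Oxygen sums to 2.96694; scaling by 12/2.96694 = 4.04457 puts the formula on 12 O.
Mg: 0.74608 × 4.04457 = 3.018 atoms per formula unit.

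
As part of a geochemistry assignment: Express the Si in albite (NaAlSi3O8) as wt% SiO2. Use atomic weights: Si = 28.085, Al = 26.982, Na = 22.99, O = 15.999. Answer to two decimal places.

68.74 wt%

Molar mass of NaAlSi3O8 = 1*22.99 + 1*26.982 + 3*28.085 + 8*15.999 = 262.219 g/mol.
Each formula unit contains 3 Si, equivalent to 3/1 = 3.0000 mol SiO2.
M(SiO2) = 1×28.085 + 2×15.999 = 60.083 g/mol.
Mass of SiO2 per formula unit = 3.0000 × 60.083 = 180.249 g.
SiO2 wt% = 180.249 / 262.219 × 100 = 68.74%.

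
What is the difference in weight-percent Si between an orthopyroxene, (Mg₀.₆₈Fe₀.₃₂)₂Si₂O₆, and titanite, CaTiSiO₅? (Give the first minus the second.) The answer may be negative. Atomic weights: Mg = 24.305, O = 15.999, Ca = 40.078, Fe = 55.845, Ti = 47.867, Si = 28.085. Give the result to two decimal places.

11.09 percentage points

M((Mg₀.₆₈Fe₀.₃₂)₂Si₂O₆) = 220.960 g/mol, so wt% Si = 56.170/220.960 × 100 = 25.42%.
M(CaTiSiO₅) = 196.025 g/mol, so wt% Si = 28.085/196.025 × 100 = 14.33%.
25.42 − 14.33 = 11.09 pp.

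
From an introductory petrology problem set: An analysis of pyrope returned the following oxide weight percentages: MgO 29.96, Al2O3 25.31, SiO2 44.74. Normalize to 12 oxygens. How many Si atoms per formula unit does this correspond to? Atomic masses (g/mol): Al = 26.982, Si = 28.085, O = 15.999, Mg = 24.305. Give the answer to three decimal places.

29.96 wt% MgO ÷ 40.304 g/mol = 0.74335 mol, giving 0.74335 Mg and 0.74335 O.
25.31 wt% Al2O3 ÷ 101.961 g/mol = 0.24823 mol, giving 0.49646 Al and 0.74469 O.
44.74 wt% SiO2 ÷ 60.083 g/mol = 0.74464 mol, giving 0.74464 Si and 1.48928 O.
Oxygen sums to 2.97732; scaling by 12/2.97732 = 4.03047 puts the formula on 12 O.
Si: 0.74464 × 4.03047 = 3.001 atoms per formula unit.

3.001 Si apfu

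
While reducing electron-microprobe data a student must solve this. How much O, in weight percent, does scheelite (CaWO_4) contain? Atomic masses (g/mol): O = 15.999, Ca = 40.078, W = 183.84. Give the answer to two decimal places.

Molar mass of CaWO_4: 1·40.078 + 1·183.84 + 4·15.999 = 287.914 g/mol.
Mass of O per formula unit: 4 × 15.999 = 63.996 g.
Weight fraction O = 63.996 / 287.914 = 0.2223.

22.23 weight percent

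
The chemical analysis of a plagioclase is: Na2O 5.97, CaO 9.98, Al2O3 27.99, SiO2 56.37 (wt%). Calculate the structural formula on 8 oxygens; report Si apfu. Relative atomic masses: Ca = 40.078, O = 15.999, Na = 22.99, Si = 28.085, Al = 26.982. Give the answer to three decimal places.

Na2O: 5.97/61.979 = 0.09632 mol → 0.19264 mol Na, 0.09632 mol O.
CaO: 9.98/56.077 = 0.17797 mol → 0.17797 mol Ca, 0.17797 mol O.
Al2O3: 27.99/101.961 = 0.27452 mol → 0.54904 mol Al, 0.82356 mol O.
SiO2: 56.37/60.083 = 0.93820 mol → 0.93820 mol Si, 1.87640 mol O.
Total oxygen = 2.97425 mol. Normalization factor = 8/2.97425 = 2.68975.
Si per 8 O = 0.93820 × 2.68975 = 2.524.

2.524 Si apfu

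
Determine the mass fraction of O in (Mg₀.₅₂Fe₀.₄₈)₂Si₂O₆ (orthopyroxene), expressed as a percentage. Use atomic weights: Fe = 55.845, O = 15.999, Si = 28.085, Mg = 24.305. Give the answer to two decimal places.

41.55 wt%

M((Mg₀.₅₂Fe₀.₄₈)₂Si₂O₆) = 231.052 g/mol.
O contributes 6 × 15.999 = 95.994 g per mole.
95.994/231.052 = 0.4155 → 41.55%.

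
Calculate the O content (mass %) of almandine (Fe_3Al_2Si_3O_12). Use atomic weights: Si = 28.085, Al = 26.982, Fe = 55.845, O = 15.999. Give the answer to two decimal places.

M(Fe_3Al_2Si_3O_12) = 497.742 g/mol.
O contributes 12 × 15.999 = 191.988 g per mole.
191.988/497.742 = 0.3857 → 38.57%.

38.57 mass %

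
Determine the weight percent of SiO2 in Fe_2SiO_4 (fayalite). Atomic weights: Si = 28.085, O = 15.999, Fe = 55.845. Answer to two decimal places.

29.49 wt%

M(Fe_2SiO_4) = 203.771 g/mol; M(SiO2) = 60.083 g/mol.
Moles SiO2 per formula unit = 1 Si ÷ 1 = 1.0000.
SiO2 fraction = (1.0000 × 60.083) / 203.771 = 60.083/203.771 = 0.2949.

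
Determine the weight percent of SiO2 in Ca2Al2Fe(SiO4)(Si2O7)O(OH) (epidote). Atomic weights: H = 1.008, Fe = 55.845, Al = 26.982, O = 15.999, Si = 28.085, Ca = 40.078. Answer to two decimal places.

Formula mass = 483.215 g/mol.
3 Si → 3.0000 mol SiO2 per formula unit; M(SiO2) = 60.083, so SiO2 mass = 180.249 g.
180.249/483.215 × 100 = 37.30 wt%.

37.30 wt%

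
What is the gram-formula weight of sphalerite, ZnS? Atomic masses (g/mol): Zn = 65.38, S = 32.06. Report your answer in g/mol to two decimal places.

M = 1*65.38 + 1*32.06

97.44 g/mol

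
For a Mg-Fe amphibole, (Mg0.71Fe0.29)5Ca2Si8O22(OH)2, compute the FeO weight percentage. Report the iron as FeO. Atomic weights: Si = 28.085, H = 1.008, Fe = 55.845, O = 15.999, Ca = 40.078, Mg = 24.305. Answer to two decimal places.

Formula mass = 858.086 g/mol.
1.45 Fe → 1.4500 mol FeO per formula unit; M(FeO) = 71.844, so FeO mass = 104.174 g.
104.174/858.086 × 100 = 12.14 wt%.

12.14 wt%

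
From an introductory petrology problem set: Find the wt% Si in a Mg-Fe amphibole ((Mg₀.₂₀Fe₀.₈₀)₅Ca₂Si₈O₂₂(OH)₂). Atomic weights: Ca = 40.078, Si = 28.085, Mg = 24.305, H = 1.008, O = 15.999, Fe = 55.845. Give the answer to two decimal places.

23.94 weight percent

Formula mass = 1*24.305 + 4*55.845 + 2*40.078 + 8*28.085 + 24*15.999 + 2*1.008 = 938.513 g/mol, of which 224.680 g is Si.
So Si makes up 224.680/938.513 = 0.2394 of the mass, i.e. 23.94%.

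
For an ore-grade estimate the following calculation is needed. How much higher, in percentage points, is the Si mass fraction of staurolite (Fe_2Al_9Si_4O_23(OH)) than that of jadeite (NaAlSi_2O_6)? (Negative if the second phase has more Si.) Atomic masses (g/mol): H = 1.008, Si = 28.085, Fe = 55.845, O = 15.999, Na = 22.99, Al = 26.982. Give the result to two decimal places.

Si in Fe_2Al_9Si_4O_23(OH): molar mass 851.852 g/mol; 4×28.085 = 112.340 g → 13.19 wt%.
Si in NaAlSi_2O_6: molar mass 202.136 g/mol; 2×28.085 = 56.170 g → 27.79 wt%.
Difference = 13.19 − 27.79 = -14.60 percentage points.

-14.60 percentage points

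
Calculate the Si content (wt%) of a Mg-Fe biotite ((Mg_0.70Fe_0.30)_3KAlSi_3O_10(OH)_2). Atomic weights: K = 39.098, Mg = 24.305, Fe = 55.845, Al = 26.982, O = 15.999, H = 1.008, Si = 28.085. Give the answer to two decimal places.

Formula mass = 2.10*24.305 + 0.90*55.845 + 1*39.098 + 1*26.982 + 3*28.085 + 12*15.999 + 2*1.008 = 445.640 g/mol, of which 84.255 g is Si.
So Si makes up 84.255/445.640 = 0.1891 of the mass, i.e. 18.91%.

18.91 wt%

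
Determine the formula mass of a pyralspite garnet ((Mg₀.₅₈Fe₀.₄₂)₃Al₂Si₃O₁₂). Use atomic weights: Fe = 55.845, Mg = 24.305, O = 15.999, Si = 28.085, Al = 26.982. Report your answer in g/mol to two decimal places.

442.86 g/mol

Mg: 1.74 × 24.305 = 42.2907
Fe: 1.26 × 55.845 = 70.3647
Al: 2 × 26.982 = 53.9640
Si: 3 × 28.085 = 84.2550
O: 12 × 15.999 = 191.9880
Summing the contributions gives the formula mass.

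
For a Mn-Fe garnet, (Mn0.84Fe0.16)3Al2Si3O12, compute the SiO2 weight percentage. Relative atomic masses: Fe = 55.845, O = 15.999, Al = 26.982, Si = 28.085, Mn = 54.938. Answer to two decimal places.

36.38 wt%

Molar mass of (Mn0.84Fe0.16)3Al2Si3O12 = 2.52*54.938 + 0.48*55.845 + 2*26.982 + 3*28.085 + 12*15.999 = 495.456 g/mol.
Each formula unit contains 3 Si, equivalent to 3/1 = 3.0000 mol SiO2.
M(SiO2) = 1×28.085 + 2×15.999 = 60.083 g/mol.
Mass of SiO2 per formula unit = 3.0000 × 60.083 = 180.249 g.
SiO2 wt% = 180.249 / 495.456 × 100 = 36.38%.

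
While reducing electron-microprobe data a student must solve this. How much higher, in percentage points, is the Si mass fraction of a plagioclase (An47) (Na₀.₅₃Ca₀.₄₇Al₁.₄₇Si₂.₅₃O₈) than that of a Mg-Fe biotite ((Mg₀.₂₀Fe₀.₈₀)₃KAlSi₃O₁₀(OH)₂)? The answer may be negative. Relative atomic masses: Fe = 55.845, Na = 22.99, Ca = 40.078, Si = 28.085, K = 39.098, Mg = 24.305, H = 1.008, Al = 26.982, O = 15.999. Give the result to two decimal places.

9.25 percentage points

First mineral: 71.055 g Si in 269.732 g formula = 26.34 wt% Si.
Second mineral: 84.255 g Si in 492.950 g formula = 17.09 wt% Si.
26.34% − 17.09% gives a difference of 9.25 percentage points.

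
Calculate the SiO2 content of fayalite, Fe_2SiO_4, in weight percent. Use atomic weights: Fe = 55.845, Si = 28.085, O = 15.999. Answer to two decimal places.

29.49 wt%

Molar mass of Fe_2SiO_4 = 2·55.845 + 1·28.085 + 4·15.999 = 203.771 g/mol.
Each formula unit contains 1 Si, equivalent to 1/1 = 1.0000 mol SiO2.
M(SiO2) = 1×28.085 + 2×15.999 = 60.083 g/mol.
Mass of SiO2 per formula unit = 1.0000 × 60.083 = 60.083 g.
SiO2 wt% = 60.083 / 203.771 × 100 = 29.49%.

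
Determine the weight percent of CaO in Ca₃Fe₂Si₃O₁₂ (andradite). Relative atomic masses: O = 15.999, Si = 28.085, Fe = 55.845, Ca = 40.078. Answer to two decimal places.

M(Ca₃Fe₂Si₃O₁₂) = 508.167 g/mol; M(CaO) = 56.077 g/mol.
Moles CaO per formula unit = 3 Ca ÷ 1 = 3.0000.
CaO fraction = (3.0000 × 56.077) / 508.167 = 168.231/508.167 = 0.3311.

33.11 wt%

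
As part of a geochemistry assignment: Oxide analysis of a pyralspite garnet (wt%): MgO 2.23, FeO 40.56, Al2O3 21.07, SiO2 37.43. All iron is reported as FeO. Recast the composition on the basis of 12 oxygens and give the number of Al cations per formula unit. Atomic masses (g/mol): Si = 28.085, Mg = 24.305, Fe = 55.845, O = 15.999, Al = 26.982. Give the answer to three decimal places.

MgO (M=40.304): mol = 0.05533; Mg = 0.05533, O = 0.05533.
FeO (M=71.844): mol = 0.56456; Fe = 0.56456, O = 0.56456.
Al2O3 (M=101.961): mol = 0.20665; Al = 0.41330, O = 0.61995.
SiO2 (M=60.083): mol = 0.62297; Si = 0.62297, O = 1.24594.
ΣO = 2.48578; factor = 12/ΣO = 4.82746.
Al apfu = 0.41330 × 4.82746 = 1.995.

1.995 Al apfu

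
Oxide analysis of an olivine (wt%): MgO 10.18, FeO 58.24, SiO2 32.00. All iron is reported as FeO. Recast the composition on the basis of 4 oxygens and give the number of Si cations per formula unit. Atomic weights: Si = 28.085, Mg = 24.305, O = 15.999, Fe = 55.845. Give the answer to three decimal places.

MgO: 10.18/40.304 = 0.25258 mol → 0.25258 mol Mg, 0.25258 mol O.
FeO: 58.24/71.844 = 0.81065 mol → 0.81065 mol Fe, 0.81065 mol O.
SiO2: 32.00/60.083 = 0.53260 mol → 0.53260 mol Si, 1.06520 mol O.
Total oxygen = 2.12843 mol. Normalization factor = 4/2.12843 = 1.87932.
Si per 4 O = 0.53260 × 1.87932 = 1.001.

1.001 Si apfu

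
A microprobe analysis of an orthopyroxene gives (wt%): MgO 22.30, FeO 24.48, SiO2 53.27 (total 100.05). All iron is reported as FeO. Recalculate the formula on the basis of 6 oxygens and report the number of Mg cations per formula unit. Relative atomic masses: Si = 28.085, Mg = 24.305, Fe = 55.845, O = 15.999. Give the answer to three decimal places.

MgO: 22.30/40.304 = 0.55329 mol → 0.55329 mol Mg, 0.55329 mol O.
FeO: 24.48/71.844 = 0.34074 mol → 0.34074 mol Fe, 0.34074 mol O.
SiO2: 53.27/60.083 = 0.88661 mol → 0.88661 mol Si, 1.77322 mol O.
Total oxygen = 2.66725 mol. Normalization factor = 6/2.66725 = 2.24951.
Mg per 6 O = 0.55329 × 2.24951 = 1.245.

1.245 Mg apfu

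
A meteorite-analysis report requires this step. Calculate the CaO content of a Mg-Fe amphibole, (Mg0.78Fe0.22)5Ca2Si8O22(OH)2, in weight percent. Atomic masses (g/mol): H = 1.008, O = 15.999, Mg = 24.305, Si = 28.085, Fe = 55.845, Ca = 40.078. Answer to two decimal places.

13.24 wt%

Molar mass of (Mg0.78Fe0.22)5Ca2Si8O22(OH)2 = 3.90*24.305 + 1.10*55.845 + 2*40.078 + 8*28.085 + 24*15.999 + 2*1.008 = 847.047 g/mol.
Each formula unit contains 2 Ca, equivalent to 2/1 = 2.0000 mol CaO.
M(CaO) = 1×40.078 + 1×15.999 = 56.077 g/mol.
Mass of CaO per formula unit = 2.0000 × 56.077 = 112.154 g.
CaO wt% = 112.154 / 847.047 × 100 = 13.24%.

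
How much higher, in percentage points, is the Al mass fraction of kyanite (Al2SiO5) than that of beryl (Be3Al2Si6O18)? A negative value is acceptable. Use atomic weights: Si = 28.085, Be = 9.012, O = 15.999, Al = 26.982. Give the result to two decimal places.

23.26 percentage points

M(Al2SiO5) = 162.044 g/mol, so wt% Al = 53.964/162.044 × 100 = 33.30%.
M(Be3Al2Si6O18) = 537.492 g/mol, so wt% Al = 53.964/537.492 × 100 = 10.04%.
33.30 − 10.04 = 23.26 pp.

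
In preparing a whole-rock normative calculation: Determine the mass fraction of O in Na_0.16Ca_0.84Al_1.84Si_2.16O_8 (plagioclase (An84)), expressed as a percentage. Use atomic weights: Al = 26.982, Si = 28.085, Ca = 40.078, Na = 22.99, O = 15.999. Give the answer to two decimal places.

46.43 wt%

M(Na_0.16Ca_0.84Al_1.84Si_2.16O_8) = 275.646 g/mol.
O contributes 8 × 15.999 = 127.992 g per mole.
127.992/275.646 = 0.4643 → 46.43%.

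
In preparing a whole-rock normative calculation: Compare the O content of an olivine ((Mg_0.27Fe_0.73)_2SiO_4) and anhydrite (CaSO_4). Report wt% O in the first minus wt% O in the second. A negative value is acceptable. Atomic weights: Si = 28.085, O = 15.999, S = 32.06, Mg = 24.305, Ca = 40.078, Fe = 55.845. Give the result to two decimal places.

-12.74 percentage points

First mineral: 63.996 g O in 186.739 g formula = 34.27 wt% O.
Second mineral: 63.996 g O in 136.134 g formula = 47.01 wt% O.
34.27% − 47.01% gives a difference of -12.74 percentage points.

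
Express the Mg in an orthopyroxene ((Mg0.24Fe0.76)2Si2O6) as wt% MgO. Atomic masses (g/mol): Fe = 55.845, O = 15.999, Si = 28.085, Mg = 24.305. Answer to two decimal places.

M((Mg0.24Fe0.76)2Si2O6) = 248.715 g/mol; M(MgO) = 40.304 g/mol.
Moles MgO per formula unit = 0.48 Mg ÷ 1 = 0.4800.
MgO fraction = (0.4800 × 40.304) / 248.715 = 19.346/248.715 = 0.0778.

7.78 wt%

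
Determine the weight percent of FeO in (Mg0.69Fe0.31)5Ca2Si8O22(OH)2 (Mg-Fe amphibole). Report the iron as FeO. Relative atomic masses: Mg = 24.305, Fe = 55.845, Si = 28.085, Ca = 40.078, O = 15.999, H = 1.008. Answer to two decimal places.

12.93 wt%

Formula mass = 861.240 g/mol.
1.55 Fe → 1.5500 mol FeO per formula unit; M(FeO) = 71.844, so FeO mass = 111.358 g.
111.358/861.240 × 100 = 12.93 wt%.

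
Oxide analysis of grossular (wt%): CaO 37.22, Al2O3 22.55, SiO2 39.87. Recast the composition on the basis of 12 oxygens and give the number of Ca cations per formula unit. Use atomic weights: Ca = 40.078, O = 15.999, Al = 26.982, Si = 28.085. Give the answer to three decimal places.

CaO (M=56.077): mol = 0.66373; Ca = 0.66373, O = 0.66373.
Al2O3 (M=101.961): mol = 0.22116; Al = 0.44232, O = 0.66348.
SiO2 (M=60.083): mol = 0.66358; Si = 0.66358, O = 1.32716.
ΣO = 2.65437; factor = 12/ΣO = 4.52085.
Ca apfu = 0.66373 × 4.52085 = 3.001.

3.001 Ca apfu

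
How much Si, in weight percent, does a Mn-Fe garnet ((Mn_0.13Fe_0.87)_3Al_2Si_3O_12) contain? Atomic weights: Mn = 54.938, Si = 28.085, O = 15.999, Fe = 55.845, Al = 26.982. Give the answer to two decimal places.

Formula mass = 0.39*54.938 + 2.61*55.845 + 2*26.982 + 3*28.085 + 12*15.999 = 497.388 g/mol, of which 84.255 g is Si.
So Si makes up 84.255/497.388 = 0.1694 of the mass, i.e. 16.94%.

16.94 weight percent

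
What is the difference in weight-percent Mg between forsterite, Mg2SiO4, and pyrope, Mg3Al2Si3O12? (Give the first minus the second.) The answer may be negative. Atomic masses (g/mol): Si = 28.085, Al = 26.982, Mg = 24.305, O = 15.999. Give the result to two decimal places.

16.46 percentage points

First mineral: 48.610 g Mg in 140.691 g formula = 34.55 wt% Mg.
Second mineral: 72.915 g Mg in 403.122 g formula = 18.09 wt% Mg.
34.55% − 18.09% gives a difference of 16.46 percentage points.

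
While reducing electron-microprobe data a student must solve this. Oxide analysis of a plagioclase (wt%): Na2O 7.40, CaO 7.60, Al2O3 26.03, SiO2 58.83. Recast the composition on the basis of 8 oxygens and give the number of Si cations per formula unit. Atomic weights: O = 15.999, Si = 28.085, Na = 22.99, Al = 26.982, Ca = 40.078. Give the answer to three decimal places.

2.629 Si apfu

Na2O (M=61.979): mol = 0.11940; Na = 0.23880, O = 0.11940.
CaO (M=56.077): mol = 0.13553; Ca = 0.13553, O = 0.13553.
Al2O3 (M=101.961): mol = 0.25529; Al = 0.51058, O = 0.76587.
SiO2 (M=60.083): mol = 0.97915; Si = 0.97915, O = 1.95830.
ΣO = 2.97910; factor = 8/ΣO = 2.68537.
Si apfu = 0.97915 × 2.68537 = 2.629.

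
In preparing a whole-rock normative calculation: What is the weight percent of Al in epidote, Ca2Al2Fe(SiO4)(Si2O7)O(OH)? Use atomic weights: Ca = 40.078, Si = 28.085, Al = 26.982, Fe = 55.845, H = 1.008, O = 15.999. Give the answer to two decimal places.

11.17 wt%

Molar mass of Ca2Al2Fe(SiO4)(Si2O7)O(OH): 2·40.078 + 2·26.982 + 1·55.845 + 3·28.085 + 13·15.999 + 1·1.008 = 483.215 g/mol.
Mass of Al per formula unit: 2 × 26.982 = 53.964 g.
Weight fraction Al = 53.964 / 483.215 = 0.1117.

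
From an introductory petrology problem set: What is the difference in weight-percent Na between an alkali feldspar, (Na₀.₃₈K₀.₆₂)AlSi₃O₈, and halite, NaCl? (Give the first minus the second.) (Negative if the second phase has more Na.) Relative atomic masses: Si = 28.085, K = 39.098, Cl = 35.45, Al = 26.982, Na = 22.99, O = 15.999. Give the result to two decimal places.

-36.13 percentage points

Na in (Na₀.₃₈K₀.₆₂)AlSi₃O₈: molar mass 272.206 g/mol; 0.38×22.99 = 8.736 g → 3.21 wt%.
Na in NaCl: molar mass 58.440 g/mol; 1×22.99 = 22.990 g → 39.34 wt%.
Difference = 3.21 − 39.34 = -36.13 percentage points.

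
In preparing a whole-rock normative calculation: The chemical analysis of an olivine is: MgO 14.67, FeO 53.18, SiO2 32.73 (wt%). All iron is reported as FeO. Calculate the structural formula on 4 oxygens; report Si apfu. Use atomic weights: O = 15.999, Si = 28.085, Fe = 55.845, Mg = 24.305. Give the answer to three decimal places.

0.993 Si apfu

MgO (M=40.304): mol = 0.36398; Mg = 0.36398, O = 0.36398.
FeO (M=71.844): mol = 0.74021; Fe = 0.74021, O = 0.74021.
SiO2 (M=60.083): mol = 0.54475; Si = 0.54475, O = 1.08950.
ΣO = 2.19369; factor = 4/ΣO = 1.82341.
Si apfu = 0.54475 × 1.82341 = 0.993.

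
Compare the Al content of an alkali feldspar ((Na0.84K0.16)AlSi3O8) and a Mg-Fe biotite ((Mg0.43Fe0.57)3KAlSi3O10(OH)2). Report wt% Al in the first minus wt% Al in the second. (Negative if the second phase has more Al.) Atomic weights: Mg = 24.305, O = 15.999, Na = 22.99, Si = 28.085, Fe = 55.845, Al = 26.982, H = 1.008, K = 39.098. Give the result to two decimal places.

Al in (Na0.84K0.16)AlSi3O8: molar mass 264.796 g/mol; 1×26.982 = 26.982 g → 10.19 wt%.
Al in (Mg0.43Fe0.57)3KAlSi3O10(OH)2: molar mass 471.187 g/mol; 1×26.982 = 26.982 g → 5.73 wt%.
Difference = 10.19 − 5.73 = 4.46 percentage points.

4.46 percentage points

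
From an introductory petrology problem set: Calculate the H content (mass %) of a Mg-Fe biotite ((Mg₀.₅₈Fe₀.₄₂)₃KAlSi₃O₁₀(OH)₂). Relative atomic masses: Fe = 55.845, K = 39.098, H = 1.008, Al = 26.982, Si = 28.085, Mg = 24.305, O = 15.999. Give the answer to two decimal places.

0.44 mass %

Formula mass = 1.74·24.305 + 1.26·55.845 + 1·39.098 + 1·26.982 + 3·28.085 + 12·15.999 + 2·1.008 = 456.994 g/mol, of which 2.016 g is H.
So H makes up 2.016/456.994 = 0.0044 of the mass, i.e. 0.44%.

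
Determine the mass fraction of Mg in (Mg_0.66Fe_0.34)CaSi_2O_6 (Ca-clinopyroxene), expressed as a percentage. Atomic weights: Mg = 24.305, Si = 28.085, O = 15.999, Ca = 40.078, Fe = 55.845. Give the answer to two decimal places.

7.06 wt%

Molar mass of (Mg_0.66Fe_0.34)CaSi_2O_6: 0.66*24.305 + 0.34*55.845 + 1*40.078 + 2*28.085 + 6*15.999 = 227.271 g/mol.
Mass of Mg per formula unit: 0.66 × 24.305 = 16.041 g.
Weight fraction Mg = 16.041 / 227.271 = 0.0706.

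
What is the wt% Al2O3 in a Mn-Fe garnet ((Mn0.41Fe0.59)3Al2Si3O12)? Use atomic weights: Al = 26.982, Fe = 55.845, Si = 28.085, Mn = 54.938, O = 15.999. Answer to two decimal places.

20.53 wt%

M((Mn0.41Fe0.59)3Al2Si3O12) = 496.626 g/mol; M(Al2O3) = 101.961 g/mol.
Moles Al2O3 per formula unit = 2 Al ÷ 2 = 1.0000.
Al2O3 fraction = (1.0000 × 101.961) / 496.626 = 101.961/496.626 = 0.2053.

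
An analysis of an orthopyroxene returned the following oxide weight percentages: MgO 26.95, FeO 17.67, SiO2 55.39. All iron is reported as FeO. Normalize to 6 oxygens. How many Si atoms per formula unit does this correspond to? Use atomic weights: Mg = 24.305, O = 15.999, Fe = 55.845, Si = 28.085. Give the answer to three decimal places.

MgO (M=40.304): mol = 0.66867; Mg = 0.66867, O = 0.66867.
FeO (M=71.844): mol = 0.24595; Fe = 0.24595, O = 0.24595.
SiO2 (M=60.083): mol = 0.92189; Si = 0.92189, O = 1.84378.
ΣO = 2.75840; factor = 6/ΣO = 2.17517.
Si apfu = 0.92189 × 2.17517 = 2.005.

2.005 Si apfu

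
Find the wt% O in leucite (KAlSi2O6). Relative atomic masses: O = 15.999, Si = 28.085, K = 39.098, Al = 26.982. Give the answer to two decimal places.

43.98 weight percent

M(KAlSi2O6) = 218.244 g/mol.
O contributes 6 × 15.999 = 95.994 g per mole.
95.994/218.244 = 0.4398 → 43.98%.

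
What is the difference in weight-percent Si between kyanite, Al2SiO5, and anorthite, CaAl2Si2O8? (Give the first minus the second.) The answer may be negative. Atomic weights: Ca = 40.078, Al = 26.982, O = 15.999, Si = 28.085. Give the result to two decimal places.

M(Al2SiO5) = 162.044 g/mol, so wt% Si = 28.085/162.044 × 100 = 17.33%.
M(CaAl2Si2O8) = 278.204 g/mol, so wt% Si = 56.170/278.204 × 100 = 20.19%.
17.33 − 20.19 = -2.86 pp.

-2.86 percentage points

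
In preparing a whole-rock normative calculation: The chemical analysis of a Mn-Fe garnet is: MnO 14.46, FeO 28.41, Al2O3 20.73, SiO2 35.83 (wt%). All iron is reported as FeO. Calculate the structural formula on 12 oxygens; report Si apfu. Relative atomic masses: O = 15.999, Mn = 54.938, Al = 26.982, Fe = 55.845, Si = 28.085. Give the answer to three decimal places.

2.979 Si apfu

MnO: 14.46/70.937 = 0.20384 mol → 0.20384 mol Mn, 0.20384 mol O.
FeO: 28.41/71.844 = 0.39544 mol → 0.39544 mol Fe, 0.39544 mol O.
Al2O3: 20.73/101.961 = 0.20331 mol → 0.40662 mol Al, 0.60993 mol O.
SiO2: 35.83/60.083 = 0.59634 mol → 0.59634 mol Si, 1.19268 mol O.
Total oxygen = 2.40189 mol. Normalization factor = 12/2.40189 = 4.99607.
Si per 12 O = 0.59634 × 4.99607 = 2.979.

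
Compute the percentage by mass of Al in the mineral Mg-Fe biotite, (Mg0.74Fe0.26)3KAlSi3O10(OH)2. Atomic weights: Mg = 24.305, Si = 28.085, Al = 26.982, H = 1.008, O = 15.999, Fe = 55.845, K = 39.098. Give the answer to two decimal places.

6.11 wt%

M((Mg0.74Fe0.26)3KAlSi3O10(OH)2) = 441.855 g/mol.
Al contributes 1 × 26.982 = 26.982 g per mole.
26.982/441.855 = 0.0611 → 6.11%.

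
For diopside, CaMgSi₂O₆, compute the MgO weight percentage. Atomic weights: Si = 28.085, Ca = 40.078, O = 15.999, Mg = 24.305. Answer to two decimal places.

Formula mass = 216.547 g/mol.
1 Mg → 1.0000 mol MgO per formula unit; M(MgO) = 40.304, so MgO mass = 40.304 g.
40.304/216.547 × 100 = 18.61 wt%.

18.61 wt%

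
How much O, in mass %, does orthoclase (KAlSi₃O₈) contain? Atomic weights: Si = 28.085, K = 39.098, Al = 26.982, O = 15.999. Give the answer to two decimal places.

Formula mass = 1*39.098 + 1*26.982 + 3*28.085 + 8*15.999 = 278.327 g/mol, of which 127.992 g is O.
So O makes up 127.992/278.327 = 0.4599 of the mass, i.e. 45.99%.

45.99 mass %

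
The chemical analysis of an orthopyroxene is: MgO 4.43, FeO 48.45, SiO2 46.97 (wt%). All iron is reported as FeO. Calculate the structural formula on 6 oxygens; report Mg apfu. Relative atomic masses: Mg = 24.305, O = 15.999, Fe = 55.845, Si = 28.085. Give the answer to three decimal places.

4.43 wt% MgO ÷ 40.304 g/mol = 0.10991 mol, giving 0.10991 Mg and 0.10991 O.
48.45 wt% FeO ÷ 71.844 g/mol = 0.67438 mol, giving 0.67438 Fe and 0.67438 O.
46.97 wt% SiO2 ÷ 60.083 g/mol = 0.78175 mol, giving 0.78175 Si and 1.56350 O.
Oxygen sums to 2.34779; scaling by 6/2.34779 = 2.55559 puts the formula on 6 O.
Mg: 0.10991 × 2.55559 = 0.281 atoms per formula unit.

0.281 Mg apfu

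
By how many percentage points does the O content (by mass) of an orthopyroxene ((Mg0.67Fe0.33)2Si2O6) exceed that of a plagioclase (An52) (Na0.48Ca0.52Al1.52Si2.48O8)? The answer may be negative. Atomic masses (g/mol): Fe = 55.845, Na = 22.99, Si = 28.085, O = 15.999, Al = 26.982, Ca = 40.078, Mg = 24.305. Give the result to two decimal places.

M((Mg0.67Fe0.33)2Si2O6) = 221.590 g/mol, so wt% O = 95.994/221.590 × 100 = 43.32%.
M(Na0.48Ca0.52Al1.52Si2.48O8) = 270.531 g/mol, so wt% O = 127.992/270.531 × 100 = 47.31%.
43.32 − 47.31 = -3.99 pp.

-3.99 percentage points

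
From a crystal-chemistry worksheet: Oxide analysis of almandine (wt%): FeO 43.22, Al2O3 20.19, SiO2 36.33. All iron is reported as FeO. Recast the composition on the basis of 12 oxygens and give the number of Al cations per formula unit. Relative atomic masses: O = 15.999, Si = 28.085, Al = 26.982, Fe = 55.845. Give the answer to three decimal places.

1.976 Al apfu

FeO: 43.22/71.844 = 0.60158 mol → 0.60158 mol Fe, 0.60158 mol O.
Al2O3: 20.19/101.961 = 0.19802 mol → 0.39604 mol Al, 0.59406 mol O.
SiO2: 36.33/60.083 = 0.60466 mol → 0.60466 mol Si, 1.20932 mol O.
Total oxygen = 2.40496 mol. Normalization factor = 12/2.40496 = 4.98969.
Al per 12 O = 0.39604 × 4.98969 = 1.976.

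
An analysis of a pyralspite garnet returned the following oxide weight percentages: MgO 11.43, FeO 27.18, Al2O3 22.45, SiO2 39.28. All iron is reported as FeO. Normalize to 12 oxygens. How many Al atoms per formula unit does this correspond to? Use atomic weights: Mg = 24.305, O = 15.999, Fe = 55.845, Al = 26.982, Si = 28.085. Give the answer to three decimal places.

MgO: 11.43/40.304 = 0.28359 mol → 0.28359 mol Mg, 0.28359 mol O.
FeO: 27.18/71.844 = 0.37832 mol → 0.37832 mol Fe, 0.37832 mol O.
Al2O3: 22.45/101.961 = 0.22018 mol → 0.44036 mol Al, 0.66054 mol O.
SiO2: 39.28/60.083 = 0.65376 mol → 0.65376 mol Si, 1.30752 mol O.
Total oxygen = 2.62997 mol. Normalization factor = 12/2.62997 = 4.56279.
Al per 12 O = 0.44036 × 4.56279 = 2.009.

2.009 Al apfu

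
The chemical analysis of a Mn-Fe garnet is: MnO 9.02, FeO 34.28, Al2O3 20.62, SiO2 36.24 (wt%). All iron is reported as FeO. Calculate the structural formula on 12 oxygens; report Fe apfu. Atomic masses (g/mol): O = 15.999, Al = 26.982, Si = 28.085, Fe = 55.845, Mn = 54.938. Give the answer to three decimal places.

2.369 Fe apfu

9.02 wt% MnO ÷ 70.937 g/mol = 0.12716 mol, giving 0.12716 Mn and 0.12716 O.
34.28 wt% FeO ÷ 71.844 g/mol = 0.47714 mol, giving 0.47714 Fe and 0.47714 O.
20.62 wt% Al2O3 ÷ 101.961 g/mol = 0.20223 mol, giving 0.40446 Al and 0.60669 O.
36.24 wt% SiO2 ÷ 60.083 g/mol = 0.60317 mol, giving 0.60317 Si and 1.20634 O.
Oxygen sums to 2.41733; scaling by 12/2.41733 = 4.96415 puts the formula on 12 O.
Fe: 0.47714 × 4.96415 = 2.369 atoms per formula unit.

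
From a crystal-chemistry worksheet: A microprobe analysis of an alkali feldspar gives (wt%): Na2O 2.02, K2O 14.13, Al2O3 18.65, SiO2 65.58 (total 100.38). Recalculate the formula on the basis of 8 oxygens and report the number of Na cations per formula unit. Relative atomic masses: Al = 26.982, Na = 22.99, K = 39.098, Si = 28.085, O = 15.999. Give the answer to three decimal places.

0.179 Na apfu

Na2O: 2.02/61.979 = 0.03259 mol → 0.06518 mol Na, 0.03259 mol O.
K2O: 14.13/94.195 = 0.15001 mol → 0.30002 mol K, 0.15001 mol O.
Al2O3: 18.65/101.961 = 0.18291 mol → 0.36582 mol Al, 0.54873 mol O.
SiO2: 65.58/60.083 = 1.09149 mol → 1.09149 mol Si, 2.18298 mol O.
Total oxygen = 2.91431 mol. Normalization factor = 8/2.91431 = 2.74508.
Na per 8 O = 0.06518 × 2.74508 = 0.179.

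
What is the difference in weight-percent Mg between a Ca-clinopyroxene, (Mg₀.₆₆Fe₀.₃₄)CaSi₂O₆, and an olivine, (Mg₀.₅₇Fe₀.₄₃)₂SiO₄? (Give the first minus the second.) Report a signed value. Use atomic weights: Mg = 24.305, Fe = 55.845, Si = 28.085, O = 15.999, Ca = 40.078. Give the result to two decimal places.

-9.45 percentage points

First mineral: 16.041 g Mg in 227.271 g formula = 7.06 wt% Mg.
Second mineral: 27.708 g Mg in 167.815 g formula = 16.51 wt% Mg.
7.06% − 16.51% gives a difference of -9.45 percentage points.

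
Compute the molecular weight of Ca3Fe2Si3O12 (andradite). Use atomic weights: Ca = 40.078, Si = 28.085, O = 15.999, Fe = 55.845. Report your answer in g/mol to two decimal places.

508.17 g/mol

Ca: 3 × 40.078 = 120.2340
Fe: 2 × 55.845 = 111.6900
Si: 3 × 28.085 = 84.2550
O: 12 × 15.999 = 191.9880
Summing the contributions gives the formula mass.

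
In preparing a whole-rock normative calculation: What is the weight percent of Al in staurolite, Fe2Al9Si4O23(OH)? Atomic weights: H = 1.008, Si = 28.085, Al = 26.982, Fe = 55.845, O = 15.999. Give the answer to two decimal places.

28.51 weight percent

Formula mass = 2×55.845 + 9×26.982 + 4×28.085 + 24×15.999 + 1×1.008 = 851.852 g/mol, of which 242.838 g is Al.
So Al makes up 242.838/851.852 = 0.2851 of the mass, i.e. 28.51%.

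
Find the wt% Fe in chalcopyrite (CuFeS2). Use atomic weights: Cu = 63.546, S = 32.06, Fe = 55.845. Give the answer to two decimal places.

Molar mass of CuFeS2: 1×63.546 + 1×55.845 + 2×32.06 = 183.511 g/mol.
Mass of Fe per formula unit: 1 × 55.845 = 55.845 g.
Weight fraction Fe = 55.845 / 183.511 = 0.3043.

30.43 wt%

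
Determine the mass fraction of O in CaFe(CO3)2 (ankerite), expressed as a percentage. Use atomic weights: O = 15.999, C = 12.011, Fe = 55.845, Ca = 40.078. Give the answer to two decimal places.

M(CaFe(CO3)2) = 215.939 g/mol.
O contributes 6 × 15.999 = 95.994 g per mole.
95.994/215.939 = 0.4445 → 44.45%.

44.45 mass %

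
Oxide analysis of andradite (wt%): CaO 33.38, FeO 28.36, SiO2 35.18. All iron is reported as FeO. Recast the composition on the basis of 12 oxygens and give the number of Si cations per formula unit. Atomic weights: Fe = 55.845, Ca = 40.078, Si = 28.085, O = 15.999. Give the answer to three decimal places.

CaO (M=56.077): mol = 0.59525; Ca = 0.59525, O = 0.59525.
FeO (M=71.844): mol = 0.39474; Fe = 0.39474, O = 0.39474.
SiO2 (M=60.083): mol = 0.58552; Si = 0.58552, O = 1.17104.
ΣO = 2.16103; factor = 12/ΣO = 5.55291.
Si apfu = 0.58552 × 5.55291 = 3.251.

3.251 Si apfu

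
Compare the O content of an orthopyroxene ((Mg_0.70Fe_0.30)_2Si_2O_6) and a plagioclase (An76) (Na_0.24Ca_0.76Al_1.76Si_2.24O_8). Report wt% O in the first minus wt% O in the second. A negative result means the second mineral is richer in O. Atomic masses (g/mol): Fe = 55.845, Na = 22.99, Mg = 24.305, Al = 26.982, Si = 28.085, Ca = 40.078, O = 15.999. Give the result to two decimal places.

-2.96 percentage points

O in (Mg_0.70Fe_0.30)_2Si_2O_6: molar mass 219.698 g/mol; 6×15.999 = 95.994 g → 43.69 wt%.
O in Na_0.24Ca_0.76Al_1.76Si_2.24O_8: molar mass 274.368 g/mol; 8×15.999 = 127.992 g → 46.65 wt%.
Difference = 43.69 − 46.65 = -2.96 percentage points.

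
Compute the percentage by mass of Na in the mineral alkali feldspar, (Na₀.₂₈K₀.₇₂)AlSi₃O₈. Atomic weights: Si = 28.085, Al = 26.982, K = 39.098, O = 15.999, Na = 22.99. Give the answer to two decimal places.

2.35 wt%

Molar mass of (Na₀.₂₈K₀.₇₂)AlSi₃O₈: 0.28×22.99 + 0.72×39.098 + 1×26.982 + 3×28.085 + 8×15.999 = 273.817 g/mol.
Mass of Na per formula unit: 0.28 × 22.99 = 6.437 g.
Weight fraction Na = 6.437 / 273.817 = 0.0235.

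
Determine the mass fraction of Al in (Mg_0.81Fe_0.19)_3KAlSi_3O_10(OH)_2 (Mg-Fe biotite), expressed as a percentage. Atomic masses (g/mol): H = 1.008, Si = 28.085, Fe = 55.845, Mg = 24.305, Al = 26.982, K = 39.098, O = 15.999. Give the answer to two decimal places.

Formula mass = 2.43×24.305 + 0.57×55.845 + 1×39.098 + 1×26.982 + 3×28.085 + 12×15.999 + 2×1.008 = 435.232 g/mol, of which 26.982 g is Al.
So Al makes up 26.982/435.232 = 0.0620 of the mass, i.e. 6.20%.

6.20 wt%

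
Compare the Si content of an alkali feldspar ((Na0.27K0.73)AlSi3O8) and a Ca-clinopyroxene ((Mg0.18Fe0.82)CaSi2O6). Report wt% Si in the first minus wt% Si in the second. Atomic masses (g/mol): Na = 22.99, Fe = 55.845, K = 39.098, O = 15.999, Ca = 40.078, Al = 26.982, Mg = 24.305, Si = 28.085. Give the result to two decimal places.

M((Na0.27K0.73)AlSi3O8) = 273.978 g/mol, so wt% Si = 84.255/273.978 × 100 = 30.75%.
M((Mg0.18Fe0.82)CaSi2O6) = 242.410 g/mol, so wt% Si = 56.170/242.410 × 100 = 23.17%.
30.75 − 23.17 = 7.58 pp.

7.58 percentage points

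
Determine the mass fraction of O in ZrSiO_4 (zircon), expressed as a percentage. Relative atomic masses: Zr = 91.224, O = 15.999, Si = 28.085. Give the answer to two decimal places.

Formula mass = 1*91.224 + 1*28.085 + 4*15.999 = 183.305 g/mol, of which 63.996 g is O.
So O makes up 63.996/183.305 = 0.3491 of the mass, i.e. 34.91%.

34.91 mass %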